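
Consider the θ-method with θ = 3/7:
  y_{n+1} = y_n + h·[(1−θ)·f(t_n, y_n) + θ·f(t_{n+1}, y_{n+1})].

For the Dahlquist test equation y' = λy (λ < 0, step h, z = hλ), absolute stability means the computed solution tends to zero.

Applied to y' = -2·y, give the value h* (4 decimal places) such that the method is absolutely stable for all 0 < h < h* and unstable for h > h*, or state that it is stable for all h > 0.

(-14.0000,0); λ=-2 ⇒ h* = (14)/2 = 7.0000.

With y'=λy (z=hλ):
  y_{n+1} = y_n + z·[4/7·y_n + 3/7·y_{n+1}] ⇒ (1 − 3/7z)y_{n+1} = (1 + 4/7z)y_n
  Hence R(z) = (1 + 4/7z)/(1 − 3/7z).

Need |R(x)|<1, x<0.
x=-1.78: |R|=0.0097
R=−1: 1+4/7x = −1+3/7x ⇒ -1/7x=2 ⇒ x=2/(-1/7)=-14.0000
Confirm numerically:
  x=-11.874: |R|=0.95012 <1
  x=-8.091: |R|=0.81105 <1
  x=-7.413: |R|=0.77472 <1
  x=-6.466: |R|=0.71460 <1
  x=-14.233: |R|=1.00469 >1
  x=-14.225: |R|=1.00453 >1
So |R|<1 on (-14.0000, 0).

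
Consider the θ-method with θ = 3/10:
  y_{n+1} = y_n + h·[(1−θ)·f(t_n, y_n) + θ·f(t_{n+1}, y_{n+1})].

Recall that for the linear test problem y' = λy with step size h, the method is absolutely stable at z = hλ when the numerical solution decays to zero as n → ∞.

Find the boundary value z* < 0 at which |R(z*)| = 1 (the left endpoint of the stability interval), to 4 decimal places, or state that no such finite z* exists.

Test eqn y'=λy, z=hλ:
  y_{n+1} = y_n + z·[7/10·y_n + 3/10·y_{n+1}] ⇒ (1 − 3/10z)y_{n+1} = (1 + 7/10z)y_n
  R(z) = (1 + 7/10z)/(1 − 3/10z).

Find x<0 with |R(x)|<1.
x=-0.87: |R|=0.3101
R=−1: 1+7/10x = −1+3/10x ⇒ -2/5x=2 ⇒ x=2/(-2/5)=-5.0000
Confirm numerically:
  x=-4.591: |R|=0.93118 <1
  x=-4.198: |R|=0.85802 <1
  x=-4.102: |R|=0.83897 <1
  x=-3.175: |R|=0.62612 <1
  x=-5.417: |R|=1.06354 >1
  x=-5.399: |R|=1.06092 >1
  x=-5.180: |R|=1.02819 >1
Stable set (-5.0000, 0).

z* = -5.0000.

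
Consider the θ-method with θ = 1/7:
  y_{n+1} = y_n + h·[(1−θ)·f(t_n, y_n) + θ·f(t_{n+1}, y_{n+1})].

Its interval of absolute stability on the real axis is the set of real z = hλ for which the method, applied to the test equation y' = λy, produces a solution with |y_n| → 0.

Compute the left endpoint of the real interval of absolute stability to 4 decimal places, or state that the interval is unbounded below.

On y'=λy, z=hλ:
  y_{n+1} = y_n + z·[6/7·y_n + 1/7·y_{n+1}] ⇒ (1 − 1/7z)y_{n+1} = (1 + 6/7z)y_n
  so R(z) = (1 + 6/7z)/(1 − 1/7z).

Need |R(x)|<1, x<0.
x=-1.04: |R|=0.0945
R=−1: 1+6/7x = −1+1/7x ⇒ -5/7x=2 ⇒ x=2/(-5/7)=-2.8000
Confirm numerically:
  x=-2.565: |R|=0.87716 <1
  x=-2.011: |R|=0.56220 <1
  x=-1.655: |R|=0.33853 <1
  x=-3.398: |R|=1.28756 >1
  x=-2.866: |R|=1.03345 >1
Interval (-2.8000, 0).

z* = -2.8000.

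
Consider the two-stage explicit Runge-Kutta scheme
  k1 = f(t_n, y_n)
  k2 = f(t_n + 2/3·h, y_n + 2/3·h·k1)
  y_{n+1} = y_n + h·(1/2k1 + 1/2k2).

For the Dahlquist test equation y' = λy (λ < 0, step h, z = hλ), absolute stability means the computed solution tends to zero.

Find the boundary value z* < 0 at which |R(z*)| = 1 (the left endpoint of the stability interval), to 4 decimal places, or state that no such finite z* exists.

Test eqn y'=λy, z=hλ:
  k1=λy_n ⇒ h·k1=z·y_n;  k2=λ(1+2/3z)y_n ⇒ h·k2=z(1+2/3z)y_n
  y_{n+1}/y_n = 1 + 1/2z + 1/2z(1+2/3z) = 1 + z + 1/3z²
  ⇒ R(z) = 1 + z + 1/3z².

Need |R(x)|<1, x<0.
x=-1.19: |R|=0.2820
R=1: x+1/3x²=0 ⇒ x=−3=-3.0000; min R=1−1/(4·1/3)=0.2500>−1
Confirm numerically:
  x=-2.900: |R|=0.90333 <1
  x=-2.526: |R|=0.60089 <1
  x=-1.857: |R|=0.29248 <1
  x=-1.834: |R|=0.28719 <1
  x=-3.239: |R|=1.25804 >1
  x=-3.054: |R|=1.05497 >1
So |R|<1 on (-3.0000, 0).

z* = -3.0000.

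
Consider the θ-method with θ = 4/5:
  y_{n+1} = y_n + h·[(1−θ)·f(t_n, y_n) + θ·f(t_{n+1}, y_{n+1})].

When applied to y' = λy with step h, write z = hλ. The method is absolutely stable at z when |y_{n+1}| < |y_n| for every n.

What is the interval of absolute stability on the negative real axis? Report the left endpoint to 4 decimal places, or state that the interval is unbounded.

On y'=λy, z=hλ:
  y_{n+1} = y_n + z·[1/5·y_n + 4/5·y_{n+1}] ⇒ (1 − 4/5z)y_{n+1} = (1 + 1/5z)y_n
  Hence R(z) = (1 + 1/5z)/(1 − 4/5z).

Solve |R(x)|<1 on ℝ⁻.
x=-1.08: |R|=0.4206
x=-2: |R|=0.2308
x=-10: |R|=0.1111
x=-100: |R|=0.2346
θ=4/5≥1/2 ⇒ |1+1/5x|<|1−4/5x| ∀x<0 ⇒ unbounded interval.

unbounded; (−∞, 0).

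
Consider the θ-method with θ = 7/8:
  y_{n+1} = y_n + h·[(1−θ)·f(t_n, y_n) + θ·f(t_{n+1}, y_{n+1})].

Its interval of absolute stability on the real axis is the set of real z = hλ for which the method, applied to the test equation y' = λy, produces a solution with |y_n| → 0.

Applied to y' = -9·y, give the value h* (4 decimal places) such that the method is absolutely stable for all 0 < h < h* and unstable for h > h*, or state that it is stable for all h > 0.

With y'=λy (z=hλ):
  y_{n+1} = y_n + z·[1/8·y_n + 7/8·y_{n+1}] ⇒ (1 − 7/8z)y_{n+1} = (1 + 1/8z)y_n
  so R(z) = (1 + 1/8z)/(1 − 7/8z).

Need |R(x)|<1, x<0.
x=-1.66: |R|=0.3231
x=-2: |R|=0.2727
x=-10: |R|=0.0256
x=-100: |R|=0.1299
θ=7/8≥1/2 ⇒ |1+1/8x|<|1−7/8x| ∀x<0 ⇒ interval (−∞,0).

(−∞, 0) — no finite endpoint. Any h>0 works for λ=-9.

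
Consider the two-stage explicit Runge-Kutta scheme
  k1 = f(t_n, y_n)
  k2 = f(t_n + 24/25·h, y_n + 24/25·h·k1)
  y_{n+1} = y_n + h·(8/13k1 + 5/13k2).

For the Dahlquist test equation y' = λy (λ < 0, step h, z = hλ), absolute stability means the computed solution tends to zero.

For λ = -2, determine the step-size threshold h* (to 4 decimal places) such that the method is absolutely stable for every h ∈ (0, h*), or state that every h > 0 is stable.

Test eqn y'=λy, z=hλ:
  k1=λy_n ⇒ h·k1=z·y_n;  k2=λ(1+24/25z)y_n ⇒ h·k2=z(1+24/25z)y_n
  y_{n+1}/y_n = 1 + 8/13z + 5/13z(1+24/25z) = 1 + z + 24/65z²
  ⇒ R(z) = 1 + z + 24/65z².

Boundary: |R(x)|=1, x<0.
x=-0.93: |R|=0.3893
R=1: x+24/65x²=0 ⇒ x=−65/24=-2.7083; min R=1−1/(4·24/65)=0.3229>−1
Confirm numerically:
  x=-1.943: |R|=0.45094 <1
  x=-1.905: |R|=0.43495 <1
  x=-1.601: |R|=0.34541 <1
  x=-3.267: |R|=1.67391 >1
  x=-3.059: |R|=1.39607 >1
  x=-2.961: |R|=1.27624 >1
Stable set (-2.7083, 0).

(-2.7083,0); λ=-2 ⇒ h* = (65/24)/2 = 1.3542.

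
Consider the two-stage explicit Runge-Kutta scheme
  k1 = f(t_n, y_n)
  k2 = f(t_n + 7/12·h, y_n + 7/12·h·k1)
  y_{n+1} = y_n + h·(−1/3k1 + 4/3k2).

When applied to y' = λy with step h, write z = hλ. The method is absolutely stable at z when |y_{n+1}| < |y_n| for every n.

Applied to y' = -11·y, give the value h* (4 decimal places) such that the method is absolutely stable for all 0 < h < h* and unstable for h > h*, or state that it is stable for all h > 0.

With y'=λy (z=hλ):
  k1=λy_n ⇒ h·k1=z·y_n;  k2=λ(1+7/12z)y_n ⇒ h·k2=z(1+7/12z)y_n
  y_{n+1}/y_n = 1 − 1/3z + 4/3z(1+7/12z) = 1 + z + 7/9z²
  Hence R(z) = 1 + z + 7/9z².

Solve |R(x)|<1 on ℝ⁻.
x=-1.54: |R|=1.3046
R=1: x+7/9x²=0 ⇒ x=−9/7=-1.2857; min R=1−1/(4·7/9)=0.6786>−1
Confirm numerically:
  x=-0.997: |R|=0.77612 <1
  x=-0.865: |R|=0.71695 <1
  x=-0.793: |R|=0.69610 <1
  x=-0.568: |R|=0.68293 <1
  x=-1.799: |R|=1.71820 >1
  x=-1.586: |R|=1.37042 >1
  x=-1.400: |R|=1.12444 >1
Interval (-1.2857, 0).

(-1.2857,0); λ=-11 ⇒ h* = (9/7)/11 = 0.1169.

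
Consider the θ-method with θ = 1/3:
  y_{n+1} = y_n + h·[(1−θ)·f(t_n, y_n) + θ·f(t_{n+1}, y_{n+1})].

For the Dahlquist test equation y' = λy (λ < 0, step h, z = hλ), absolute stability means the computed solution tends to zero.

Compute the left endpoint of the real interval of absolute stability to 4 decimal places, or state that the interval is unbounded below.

left endpoint -6.0000.

With y'=λy (z=hλ):
  y_{n+1} = y_n + z·[2/3·y_n + 1/3·y_{n+1}] ⇒ (1 − 1/3z)y_{n+1} = (1 + 2/3z)y_n
  so R(z) = (1 + 2/3z)/(1 − 1/3z).

Boundary: |R(x)|=1, x<0.
x=-0.92: |R|=0.2959
R=−1: 1+2/3x = −1+1/3x ⇒ -1/3x=2 ⇒ x=2/(-1/3)=-6.0000
Confirm numerically:
  x=-5.179: |R|=0.89962 <1
  x=-3.707: |R|=0.65812 <1
  x=-3.165: |R|=0.54015 <1
  x=-6.531: |R|=1.05571 >1
  x=-6.525: |R|=1.05512 >1
  x=-6.403: |R|=1.04286 >1
So |R|<1 on (-6.0000, 0).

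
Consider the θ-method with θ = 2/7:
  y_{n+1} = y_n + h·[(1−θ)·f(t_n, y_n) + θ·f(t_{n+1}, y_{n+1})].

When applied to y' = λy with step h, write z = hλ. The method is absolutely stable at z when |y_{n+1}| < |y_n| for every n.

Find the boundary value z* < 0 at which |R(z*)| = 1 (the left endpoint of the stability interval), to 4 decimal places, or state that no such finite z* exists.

On y'=λy, z=hλ:
  y_{n+1} = y_n + z·[5/7·y_n + 2/7·y_{n+1}] ⇒ (1 − 2/7z)y_{n+1} = (1 + 5/7z)y_n
  so R(z) = (1 + 5/7z)/(1 − 2/7z).

Solve |R(x)|<1 on ℝ⁻.
x=-1.21: |R|=0.1008
R=−1: 1+5/7x = −1+2/7x ⇒ -3/7x=2 ⇒ x=2/(-3/7)=-4.6667
Confirm numerically:
  x=-4.204: |R|=0.90992 <1
  x=-3.866: |R|=0.83695 <1
  x=-3.788: |R|=0.81915 <1
  x=-3.290: |R|=0.69588 <1
  x=-5.132: |R|=1.08086 >1
  x=-4.997: |R|=1.05831 >1
  x=-4.969: |R|=1.05355 >1
So |R|<1 on (-4.6667, 0).

z* = -4.6667.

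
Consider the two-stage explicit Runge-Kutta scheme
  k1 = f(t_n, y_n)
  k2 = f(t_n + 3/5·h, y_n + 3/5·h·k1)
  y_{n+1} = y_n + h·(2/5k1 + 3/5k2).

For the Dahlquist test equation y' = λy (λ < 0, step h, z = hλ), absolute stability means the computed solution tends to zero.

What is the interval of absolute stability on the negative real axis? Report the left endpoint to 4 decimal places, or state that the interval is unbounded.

(-2.7778, 0).

With y'=λy (z=hλ):
  k1=λy_n ⇒ h·k1=z·y_n;  k2=λ(1+3/5z)y_n ⇒ h·k2=z(1+3/5z)y_n
  y_{n+1}/y_n = 1 + 2/5z + 3/5z(1+3/5z) = 1 + z + 9/25z²
  Hence R(z) = 1 + z + 9/25z².

Need |R(x)|<1, x<0.
x=-1.32: |R|=0.3073
R=1: x+9/25x²=0 ⇒ x=−25/9=-2.7778; min R=1−1/(4·9/25)=0.3056>−1
Confirm numerically:
  x=-2.705: |R|=0.92913 <1
  x=-1.758: |R|=0.35460 <1
  x=-1.189: |R|=0.31994 <1
  x=-3.345: |R|=1.68305 >1
  x=-3.035: |R|=1.28104 >1
So |R|<1 on (-2.7778, 0).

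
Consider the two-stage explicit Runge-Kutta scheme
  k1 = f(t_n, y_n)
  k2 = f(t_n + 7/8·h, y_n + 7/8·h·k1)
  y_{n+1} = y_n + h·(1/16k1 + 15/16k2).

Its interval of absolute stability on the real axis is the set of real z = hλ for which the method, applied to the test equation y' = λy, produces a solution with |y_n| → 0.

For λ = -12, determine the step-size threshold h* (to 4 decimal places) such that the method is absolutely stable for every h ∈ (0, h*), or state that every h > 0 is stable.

Test eqn y'=λy, z=hλ:
  k1=λy_n ⇒ h·k1=z·y_n;  k2=λ(1+7/8z)y_n ⇒ h·k2=z(1+7/8z)y_n
  y_{n+1}/y_n = 1 + 1/16z + 15/16z(1+7/8z) = 1 + z + 105/128z²
  R(z) = 1 + z + 105/128z².

Need |R(x)|<1, x<0.
x=-1.51: |R|=1.3604
R=1: x+105/128x²=0 ⇒ x=−128/105=-1.2190; min R=1−1/(4·105/128)=0.6952>−1
Confirm numerically:
  x=-0.833: |R|=0.73621 <1
  x=-0.800: |R|=0.72500 <1
  x=-0.565: |R|=0.69686 <1
  x=-1.760: |R|=1.78100 >1
  x=-1.725: |R|=1.71594 >1
  x=-1.497: |R|=1.34133 >1
Stable set (-1.2190, 0).

(-1.2190,0); λ=-12 ⇒ h* = (128/105)/12 = 0.1016.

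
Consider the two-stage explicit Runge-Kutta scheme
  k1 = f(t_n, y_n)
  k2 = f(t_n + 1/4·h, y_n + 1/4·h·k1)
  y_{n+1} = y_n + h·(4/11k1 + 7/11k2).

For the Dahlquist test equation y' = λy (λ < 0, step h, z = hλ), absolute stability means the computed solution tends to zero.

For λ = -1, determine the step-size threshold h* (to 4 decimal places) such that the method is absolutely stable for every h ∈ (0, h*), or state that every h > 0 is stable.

(-6.2857,0); λ=-1 ⇒ h* = (44/7)/1 = 6.2857.

On y'=λy, z=hλ:
  k1=λy_n ⇒ h·k1=z·y_n;  k2=λ(1+1/4z)y_n ⇒ h·k2=z(1+1/4z)y_n
  y_{n+1}/y_n = 1 + 4/11z + 7/11z(1+1/4z) = 1 + z + 7/44z²
  R(z) = 1 + z + 7/44z².

Need |R(x)|<1, x<0.
x=-0.82: |R|=0.2870
R=1: x+7/44x²=0 ⇒ x=−44/7=-6.2857; min R=1−1/(4·7/44)=-0.5714>−1
Confirm numerically:
  x=-4.882: |R|=0.09024 <1
  x=-4.739: |R|=0.16612 <1
  x=-3.995: |R|=0.45591 <1
  x=-6.746: |R|=1.49399 >1
  x=-6.725: |R|=1.46999 >1
  x=-6.585: |R|=1.31354 >1
Interval (-6.2857, 0).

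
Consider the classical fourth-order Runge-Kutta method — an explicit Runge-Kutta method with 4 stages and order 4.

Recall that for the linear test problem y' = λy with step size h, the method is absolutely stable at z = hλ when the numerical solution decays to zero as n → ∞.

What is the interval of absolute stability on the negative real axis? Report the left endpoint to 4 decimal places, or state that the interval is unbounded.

Set f=λy, z=hλ:
  order 4, 4-stage ⇒ R(z)=1+z+z^2/2+z^3/6+z^4/24
  (e.g. R(-0.44)=0.64416, |R|=0.64416)

Solve |R(x)|<1 on ℝ⁻.
x=-0.44: |R|=0.6442
|R(-2.51)|=0.6583 |R(-2.18)|=0.4105 |R(-0.64)|=0.5281
Bisect:
  x_lo=-3.0863 |R|=1.5572  x_hi=-0.3579 |R|=0.6992
  mid=-1.72211 |R|=0.27599 →hi
  mid=-2.40423 |R|=0.56189 →hi
  mid=-2.74528 |R|=0.94133 →hi
  mid=-2.91581 |R|=1.21529 →lo
  mid=-2.83055 |R|=1.07040 →lo
  mid=-2.78792 |R|=1.00396 →lo
  mid=-2.76660 |R|=0.97218 →hi
  mid=-2.77726 |R|=0.98795 →hi
  mid=-2.78259 |R|=0.99593 →hi
  mid=-2.78525 |R|=0.99994 →hi
  ...
  [-2.78542,-2.78525] ⇒ x*=-2.7853
Stable set (-2.7853, 0).

z∈(-2.7853,0).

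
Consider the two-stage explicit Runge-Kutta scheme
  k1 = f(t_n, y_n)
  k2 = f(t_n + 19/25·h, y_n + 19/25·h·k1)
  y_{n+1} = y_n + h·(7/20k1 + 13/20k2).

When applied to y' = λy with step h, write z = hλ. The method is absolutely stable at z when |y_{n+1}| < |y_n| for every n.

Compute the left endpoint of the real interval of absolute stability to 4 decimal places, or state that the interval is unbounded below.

left endpoint -2.0243.

Test eqn y'=λy, z=hλ:
  k1=λy_n ⇒ h·k1=z·y_n;  k2=λ(1+19/25z)y_n ⇒ h·k2=z(1+19/25z)y_n
  y_{n+1}/y_n = 1 + 7/20z + 13/20z(1+19/25z) = 1 + z + 247/500z²
  ⇒ R(z) = 1 + z + 247/500z².

Solve |R(x)|<1 on ℝ⁻.
x=-1.65: |R|=0.6949
R=1: x+247/500x²=0 ⇒ x=−500/247=-2.0243; min R=1−1/(4·247/500)=0.4939>−1
Confirm numerically:
  x=-1.339: |R|=0.54670 <1
  x=-1.148: |R|=0.50304 <1
  x=-1.132: |R|=0.50102 <1
  x=-1.070: |R|=0.49558 <1
  x=-2.534: |R|=1.63805 >1
  x=-2.300: |R|=1.31326 >1
  x=-2.119: |R|=1.09914 >1
Interval (-2.0243, 0).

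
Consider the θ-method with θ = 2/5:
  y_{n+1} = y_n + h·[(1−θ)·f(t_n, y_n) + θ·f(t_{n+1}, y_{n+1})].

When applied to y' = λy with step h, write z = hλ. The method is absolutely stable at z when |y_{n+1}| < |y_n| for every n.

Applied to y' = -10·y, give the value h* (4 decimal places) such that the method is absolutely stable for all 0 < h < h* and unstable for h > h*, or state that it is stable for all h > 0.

On y'=λy, z=hλ:
  y_{n+1} = y_n + z·[3/5·y_n + 2/5·y_{n+1}] ⇒ (1 − 2/5z)y_{n+1} = (1 + 3/5z)y_n
  ⇒ R(z) = (1 + 3/5z)/(1 − 2/5z).

Find x<0 with |R(x)|<1.
x=-1.03: |R|=0.2705
R=−1: 1+3/5x = −1+2/5x ⇒ -1/5x=2 ⇒ x=2/(-1/5)=-10.0000
Confirm numerically:
  x=-9.155: |R|=0.96375 <1
  x=-8.482: |R|=0.93089 <1
  x=-6.456: |R|=0.80214 <1
  x=-5.547: |R|=0.72331 <1
  x=-10.590: |R|=1.02254 >1
  x=-10.446: |R|=1.01723 >1
  x=-10.440: |R|=1.01700 >1
Interval (-10.0000, 0).

(-10.0000,0); λ=-10 ⇒ h* = (10)/10 = 1.0000.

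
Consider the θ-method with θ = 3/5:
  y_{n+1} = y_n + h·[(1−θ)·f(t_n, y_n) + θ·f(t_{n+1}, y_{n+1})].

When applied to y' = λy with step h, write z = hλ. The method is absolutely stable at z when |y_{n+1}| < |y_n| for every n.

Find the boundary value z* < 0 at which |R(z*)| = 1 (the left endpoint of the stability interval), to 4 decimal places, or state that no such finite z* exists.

Test eqn y'=λy, z=hλ:
  y_{n+1} = y_n + z·[2/5·y_n + 3/5·y_{n+1}] ⇒ (1 − 3/5z)y_{n+1} = (1 + 2/5z)y_n
  R(z) = (1 + 2/5z)/(1 − 3/5z).

Solve |R(x)|<1 on ℝ⁻.
x=-1.43: |R|=0.2304
x=-2: |R|=0.0909
x=-10: |R|=0.4286
x=-100: |R|=0.6393
θ=3/5≥1/2 ⇒ |1+2/5x|<|1−3/5x| ∀x<0 ⇒ stable on all of ℝ⁻.

(−∞, 0) — no finite endpoint.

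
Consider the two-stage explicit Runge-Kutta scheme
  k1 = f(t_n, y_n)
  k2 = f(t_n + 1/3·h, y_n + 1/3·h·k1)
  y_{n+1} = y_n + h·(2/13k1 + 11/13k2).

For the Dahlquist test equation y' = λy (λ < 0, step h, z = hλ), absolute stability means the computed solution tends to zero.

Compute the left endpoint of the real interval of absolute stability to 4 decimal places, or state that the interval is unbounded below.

z* = -3.5455.

With y'=λy (z=hλ):
  k1=λy_n ⇒ h·k1=z·y_n;  k2=λ(1+1/3z)y_n ⇒ h·k2=z(1+1/3z)y_n
  y_{n+1}/y_n = 1 + 2/13z + 11/13z(1+1/3z) = 1 + z + 11/39z²
  ⇒ R(z) = 1 + z + 11/39z².

Boundary: |R(x)|=1, x<0.
x=-0.46: |R|=0.5997
R=1: x+11/39x²=0 ⇒ x=−39/11=-3.5455; min R=1−1/(4·11/39)=0.1136>−1
Confirm numerically:
  x=-3.194: |R|=0.68338 <1
  x=-3.062: |R|=0.58247 <1
  x=-1.801: |R|=0.11386 <1
  x=-3.671: |R|=1.12999 >1
  x=-3.566: |R|=1.02066 >1
So |R|<1 on (-3.5455, 0).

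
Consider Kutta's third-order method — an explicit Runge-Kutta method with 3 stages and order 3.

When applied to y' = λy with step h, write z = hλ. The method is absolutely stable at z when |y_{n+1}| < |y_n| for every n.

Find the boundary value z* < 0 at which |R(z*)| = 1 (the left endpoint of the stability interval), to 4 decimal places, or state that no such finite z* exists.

On y'=λy, z=hλ:
  order 3, 3-stage ⇒ R(z)=1+z+z^2/2+z^3/6
  (e.g. R(-0.38)=0.68305, |R|=0.68305)

Solve |R(x)|<1 on ℝ⁻.
x=-0.38: |R|=0.6831
|R(-2.38)|=0.7947 |R(-1.99)|=0.3234 |R(-1.71)|=0.0813
Bisect:
  x_lo=-2.8657 |R|=1.6819  x_hi=-0.0923 |R|=0.9119
  mid=-1.47899 |R|=0.07552 →hi
  mid=-2.17235 |R|=0.52138 →hi
  mid=-2.51902 |R|=1.01035 →lo
  mid=-2.34569 |R|=0.74565 →hi
  mid=-2.43235 |R|=0.87262 →hi
  mid=-2.47569 |R|=0.94010 →hi
  mid=-2.49736 |R|=0.97488 →hi
  mid=-2.50819 |R|=0.99253 →hi
  ...
  [-2.51276,-2.51259] ⇒ x*=-2.5127
So |R|<1 on (-2.5127, 0).

left endpoint -2.5127.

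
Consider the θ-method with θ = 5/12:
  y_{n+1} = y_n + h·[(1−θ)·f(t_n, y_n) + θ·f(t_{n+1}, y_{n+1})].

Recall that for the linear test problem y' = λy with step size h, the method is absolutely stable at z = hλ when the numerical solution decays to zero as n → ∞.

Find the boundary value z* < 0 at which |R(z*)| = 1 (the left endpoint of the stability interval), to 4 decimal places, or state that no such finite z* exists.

Test eqn y'=λy, z=hλ:
  y_{n+1} = y_n + z·[7/12·y_n + 5/12·y_{n+1}] ⇒ (1 − 5/12z)y_{n+1} = (1 + 7/12z)y_n
  Hence R(z) = (1 + 7/12z)/(1 − 5/12z).

Find x<0 with |R(x)|<1.
x=-1.3: |R|=0.1568
R=−1: 1+7/12x = −1+5/12x ⇒ -1/6x=2 ⇒ x=2/(-1/6)=-12.0000
Confirm numerically:
  x=-11.319: |R|=0.98014 <1
  x=-9.009: |R|=0.89514 <1
  x=-8.667: |R|=0.87953 <1
  x=-12.124: |R|=1.00342 >1
  x=-12.071: |R|=1.00196 >1
So |R|<1 on (-12.0000, 0).

left endpoint -12.0000.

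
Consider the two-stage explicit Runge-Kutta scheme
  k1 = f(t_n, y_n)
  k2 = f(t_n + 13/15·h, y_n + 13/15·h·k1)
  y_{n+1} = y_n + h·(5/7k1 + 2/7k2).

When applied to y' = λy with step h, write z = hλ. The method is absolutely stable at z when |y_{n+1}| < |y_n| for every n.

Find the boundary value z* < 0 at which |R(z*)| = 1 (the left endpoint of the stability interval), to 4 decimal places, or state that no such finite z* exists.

z* = -4.0385.

Set f=λy, z=hλ:
  k1=λy_n ⇒ h·k1=z·y_n;  k2=λ(1+13/15z)y_n ⇒ h·k2=z(1+13/15z)y_n
  y_{n+1}/y_n = 1 + 5/7z + 2/7z(1+13/15z) = 1 + z + 26/105z²
  so R(z) = 1 + z + 26/105z².

Solve |R(x)|<1 on ℝ⁻.
x=-0.94: |R|=0.2788
R=1: x+26/105x²=0 ⇒ x=−105/26=-4.0385; min R=1−1/(4·26/105)=-0.0096>−1
Confirm numerically:
  x=-3.814: |R|=0.78801 <1
  x=-3.740: |R|=0.72360 <1
  x=-3.256: |R|=0.36914 <1
  x=-2.234: |R|=0.00181 <1
  x=-4.517: |R|=1.53524 >1
  x=-4.229: |R|=1.19953 >1
Stable set (-4.0385, 0).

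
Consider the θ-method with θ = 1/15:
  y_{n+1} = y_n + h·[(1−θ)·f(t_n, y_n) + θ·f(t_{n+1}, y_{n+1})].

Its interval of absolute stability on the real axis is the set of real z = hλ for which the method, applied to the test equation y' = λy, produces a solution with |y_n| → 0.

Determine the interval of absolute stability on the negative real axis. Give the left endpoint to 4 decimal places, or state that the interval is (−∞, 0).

With y'=λy (z=hλ):
  y_{n+1} = y_n + z·[14/15·y_n + 1/15·y_{n+1}] ⇒ (1 − 1/15z)y_{n+1} = (1 + 14/15z)y_n
  so R(z) = (1 + 14/15z)/(1 − 1/15z).

Boundary: |R(x)|=1, x<0.
x=-1.14: |R|=0.0595
R=−1: 1+14/15x = −1+1/15x ⇒ -13/15x=2 ⇒ x=2/(-13/15)=-2.3077
Confirm numerically:
  x=-2.132: |R|=0.86668 <1
  x=-1.732: |R|=0.55271 <1
  x=-1.541: |R|=0.39744 <1
  x=-2.872: |R|=1.41047 >1
  x=-2.641: |R|=1.24562 >1
  x=-2.520: |R|=1.15753 >1
Stable set (-2.3077, 0).

z∈(-2.3077,0).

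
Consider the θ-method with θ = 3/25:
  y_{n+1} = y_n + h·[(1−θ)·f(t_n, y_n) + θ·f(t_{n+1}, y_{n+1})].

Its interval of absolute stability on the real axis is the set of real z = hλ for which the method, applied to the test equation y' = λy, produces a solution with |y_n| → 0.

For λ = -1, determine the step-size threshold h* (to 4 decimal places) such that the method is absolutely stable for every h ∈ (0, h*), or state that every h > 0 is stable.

(-2.6316,0); λ=-1 ⇒ h* = (50/19)/1 = 2.6316.

On y'=λy, z=hλ:
  y_{n+1} = y_n + z·[22/25·y_n + 3/25·y_{n+1}] ⇒ (1 − 3/25z)y_{n+1} = (1 + 22/25z)y_n
  R(z) = (1 + 22/25z)/(1 − 3/25z).

Need |R(x)|<1, x<0.
x=-0.53: |R|=0.5017
R=−1: 1+22/25x = −1+3/25x ⇒ -19/25x=2 ⇒ x=2/(-19/25)=-2.6316
Confirm numerically:
  x=-2.040: |R|=0.63882 <1
  x=-2.003: |R|=0.61485 <1
  x=-1.584: |R|=0.33100 <1
  x=-3.079: |R|=1.24830 >1
  x=-3.049: |R|=1.23226 >1
  x=-2.914: |R|=1.15903 >1
Stable set (-2.6316, 0).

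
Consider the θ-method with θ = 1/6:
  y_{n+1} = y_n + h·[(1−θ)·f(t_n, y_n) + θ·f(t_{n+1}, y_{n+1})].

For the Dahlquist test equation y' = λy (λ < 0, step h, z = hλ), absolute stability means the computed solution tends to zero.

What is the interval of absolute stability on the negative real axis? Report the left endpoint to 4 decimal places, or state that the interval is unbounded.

(-3.0000, 0).

On y'=λy, z=hλ:
  y_{n+1} = y_n + z·[5/6·y_n + 1/6·y_{n+1}] ⇒ (1 − 1/6z)y_{n+1} = (1 + 5/6z)y_n
  ⇒ R(z) = (1 + 5/6z)/(1 − 1/6z).

Boundary: |R(x)|=1, x<0.
x=-1.03: |R|=0.1209
R=−1: 1+5/6x = −1+1/6x ⇒ -2/3x=2 ⇒ x=2/(-2/3)=-3.0000
Confirm numerically:
  x=-2.504: |R|=0.76670 <1
  x=-2.492: |R|=0.76072 <1
  x=-2.320: |R|=0.67308 <1
  x=-1.674: |R|=0.30884 <1
  x=-3.403: |R|=1.17143 >1
  x=-3.268: |R|=1.11567 >1
  x=-3.264: |R|=1.11399 >1
So |R|<1 on (-3.0000, 0).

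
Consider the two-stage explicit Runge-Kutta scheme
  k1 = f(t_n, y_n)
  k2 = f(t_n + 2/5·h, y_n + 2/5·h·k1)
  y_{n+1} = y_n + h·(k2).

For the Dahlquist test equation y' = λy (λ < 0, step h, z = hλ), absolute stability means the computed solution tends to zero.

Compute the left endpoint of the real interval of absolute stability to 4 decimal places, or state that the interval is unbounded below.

z* = -2.5000.

Test eqn y'=λy, z=hλ:
  k1=λy_n ⇒ h·k1=z·y_n;  k2=λ(1+2/5z)y_n ⇒ h·k2=z(1+2/5z)y_n
  y_{n+1}/y_n = 1 + z(1+2/5z) = 1 + z + 2/5z²
  so R(z) = 1 + z + 2/5z².

Find x<0 with |R(x)|<1.
x=-0.68: |R|=0.5050
R=1: x+2/5x²=0 ⇒ x=−5/2=-2.5000; min R=1−1/(4·2/5)=0.3750>−1
Confirm numerically:
  x=-2.458: |R|=0.95871 <1
  x=-2.279: |R|=0.79854 <1
  x=-2.082: |R|=0.65189 <1
  x=-1.800: |R|=0.49600 <1
  x=-3.006: |R|=1.60841 >1
  x=-2.939: |R|=1.51609 >1
  x=-2.613: |R|=1.11811 >1
Stable set (-2.5000, 0).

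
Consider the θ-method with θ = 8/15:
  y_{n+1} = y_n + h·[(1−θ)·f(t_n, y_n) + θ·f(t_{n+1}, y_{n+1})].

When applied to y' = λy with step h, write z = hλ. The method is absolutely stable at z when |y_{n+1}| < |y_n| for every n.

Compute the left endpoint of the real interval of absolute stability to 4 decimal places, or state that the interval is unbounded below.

(−∞, 0) — no finite endpoint.

Set f=λy, z=hλ:
  y_{n+1} = y_n + z·[7/15·y_n + 8/15·y_{n+1}] ⇒ (1 − 8/15z)y_{n+1} = (1 + 7/15z)y_n
  so R(z) = (1 + 7/15z)/(1 − 8/15z).

Need |R(x)|<1, x<0.
x=-1: |R|=0.3478
x=-2: |R|=0.0323
x=-10: |R|=0.5789
x=-100: |R|=0.8405
θ=8/15≥1/2 ⇒ |1+7/15x|<|1−8/15x| ∀x<0 ⇒ unbounded interval.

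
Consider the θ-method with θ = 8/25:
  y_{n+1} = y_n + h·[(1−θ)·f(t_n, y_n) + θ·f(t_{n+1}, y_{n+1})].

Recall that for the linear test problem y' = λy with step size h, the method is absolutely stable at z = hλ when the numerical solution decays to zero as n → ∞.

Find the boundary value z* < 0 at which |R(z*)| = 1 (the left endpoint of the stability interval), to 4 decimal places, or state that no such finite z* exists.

left endpoint -5.5556.

Set f=λy, z=hλ:
  y_{n+1} = y_n + z·[17/25·y_n + 8/25·y_{n+1}] ⇒ (1 − 8/25z)y_{n+1} = (1 + 17/25z)y_n
  so R(z) = (1 + 17/25z)/(1 − 8/25z).

Find x<0 with |R(x)|<1.
x=-1.37: |R|=0.0476
R=−1: 1+17/25x = −1+8/25x ⇒ -9/25x=2 ⇒ x=2/(-9/25)=-5.5556
Confirm numerically:
  x=-5.406: |R|=0.98028 <1
  x=-4.597: |R|=0.86035 <1
  x=-4.437: |R|=0.83359 <1
  x=-3.609: |R|=0.67480 <1
  x=-5.787: |R|=1.02922 >1
  x=-5.580: |R|=1.00316 >1
Stable set (-5.5556, 0).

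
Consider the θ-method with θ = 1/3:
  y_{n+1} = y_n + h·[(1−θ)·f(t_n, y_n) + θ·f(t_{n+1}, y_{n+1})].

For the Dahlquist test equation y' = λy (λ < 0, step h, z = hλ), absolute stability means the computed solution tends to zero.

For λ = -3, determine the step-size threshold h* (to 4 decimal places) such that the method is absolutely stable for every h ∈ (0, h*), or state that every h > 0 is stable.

(-6.0000,0); λ=-3 ⇒ h* = (6)/3 = 2.0000.

With y'=λy (z=hλ):
  y_{n+1} = y_n + z·[2/3·y_n + 1/3·y_{n+1}] ⇒ (1 − 1/3z)y_{n+1} = (1 + 2/3z)y_n
  so R(z) = (1 + 2/3z)/(1 − 1/3z).

Need |R(x)|<1, x<0.
x=-0.63: |R|=0.4793
R=−1: 1+2/3x = −1+1/3x ⇒ -1/3x=2 ⇒ x=2/(-1/3)=-6.0000
Confirm numerically:
  x=-5.925: |R|=0.99160 <1
  x=-4.877: |R|=0.85743 <1
  x=-3.547: |R|=0.62532 <1
  x=-6.131: |R|=1.01435 >1
  x=-6.050: |R|=1.00552 >1
Interval (-6.0000, 0).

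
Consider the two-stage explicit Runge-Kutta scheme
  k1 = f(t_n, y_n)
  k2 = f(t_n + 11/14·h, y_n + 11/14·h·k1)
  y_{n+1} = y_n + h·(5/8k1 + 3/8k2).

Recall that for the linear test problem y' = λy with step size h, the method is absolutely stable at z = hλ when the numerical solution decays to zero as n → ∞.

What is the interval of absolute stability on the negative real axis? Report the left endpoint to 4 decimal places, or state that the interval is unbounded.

Set f=λy, z=hλ:
  k1=λy_n ⇒ h·k1=z·y_n;  k2=λ(1+11/14z)y_n ⇒ h·k2=z(1+11/14z)y_n
  y_{n+1}/y_n = 1 + 5/8z + 3/8z(1+11/14z) = 1 + z + 33/112z²
  ⇒ R(z) = 1 + z + 33/112z².

Find x<0 with |R(x)|<1.
x=-0.39: |R|=0.6548
R=1: x+33/112x²=0 ⇒ x=−112/33=-3.3939; min R=1−1/(4·33/112)=0.1515>−1
Confirm numerically:
  x=-2.997: |R|=0.64948 <1
  x=-2.335: |R|=0.27146 <1
  x=-1.452: |R|=0.16920 <1
  x=-3.838: |R|=1.50216 >1
  x=-3.750: |R|=1.39342 >1
  x=-3.613: |R|=1.23320 >1
Stable set (-3.3939, 0).

(-3.3939, 0).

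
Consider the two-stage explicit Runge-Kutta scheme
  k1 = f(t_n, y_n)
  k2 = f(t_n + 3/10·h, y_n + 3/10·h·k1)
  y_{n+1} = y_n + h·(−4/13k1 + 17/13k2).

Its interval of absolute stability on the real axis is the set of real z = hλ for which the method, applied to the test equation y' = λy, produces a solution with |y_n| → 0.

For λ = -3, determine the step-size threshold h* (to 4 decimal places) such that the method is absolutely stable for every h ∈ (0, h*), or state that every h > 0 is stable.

On y'=λy, z=hλ:
  k1=λy_n ⇒ h·k1=z·y_n;  k2=λ(1+3/10z)y_n ⇒ h·k2=z(1+3/10z)y_n
  y_{n+1}/y_n = 1 − 4/13z + 17/13z(1+3/10z) = 1 + z + 51/130z²
  so R(z) = 1 + z + 51/130z².

Solve |R(x)|<1 on ℝ⁻.
x=-0.72: |R|=0.4834
R=1: x+51/130x²=0 ⇒ x=−130/51=-2.5490; min R=1−1/(4·51/130)=0.3627>−1
Confirm numerically:
  x=-2.358: |R|=0.82330 <1
  x=-1.922: |R|=0.52722 <1
  x=-1.202: |R|=0.36481 <1
  x=-1.027: |R|=0.38678 <1
  x=-2.721: |R|=1.18358 >1
  x=-2.705: |R|=1.16553 >1
  x=-2.575: |R|=1.02625 >1
So |R|<1 on (-2.5490, 0).

(-2.5490,0); λ=-3 ⇒ h* = (130/51)/3 = 0.8497.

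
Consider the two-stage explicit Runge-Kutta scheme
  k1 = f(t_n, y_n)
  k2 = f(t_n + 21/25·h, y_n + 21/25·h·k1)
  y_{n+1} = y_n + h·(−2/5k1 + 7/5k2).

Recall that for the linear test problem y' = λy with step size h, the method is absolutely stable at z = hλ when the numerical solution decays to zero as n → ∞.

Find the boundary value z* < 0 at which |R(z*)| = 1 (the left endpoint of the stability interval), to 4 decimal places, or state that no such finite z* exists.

On y'=λy, z=hλ:
  k1=λy_n ⇒ h·k1=z·y_n;  k2=λ(1+21/25z)y_n ⇒ h·k2=z(1+21/25z)y_n
  y_{n+1}/y_n = 1 − 2/5z + 7/5z(1+21/25z) = 1 + z + 147/125z²
  R(z) = 1 + z + 147/125z².

Solve |R(x)|<1 on ℝ⁻.
x=-1.6: |R|=2.4106
R=1: x+147/125x²=0 ⇒ x=−125/147=-0.8503; min R=1−1/(4·147/125)=0.7874>−1
Confirm numerically:
  x=-0.789: |R|=0.94308 <1
  x=-0.631: |R|=0.83724 <1
  x=-0.486: |R|=0.79177 <1
  x=-1.038: |R|=1.22907 >1
  x=-0.986: |R|=1.15730 >1
Interval (-0.8503, 0).

left endpoint -0.8503.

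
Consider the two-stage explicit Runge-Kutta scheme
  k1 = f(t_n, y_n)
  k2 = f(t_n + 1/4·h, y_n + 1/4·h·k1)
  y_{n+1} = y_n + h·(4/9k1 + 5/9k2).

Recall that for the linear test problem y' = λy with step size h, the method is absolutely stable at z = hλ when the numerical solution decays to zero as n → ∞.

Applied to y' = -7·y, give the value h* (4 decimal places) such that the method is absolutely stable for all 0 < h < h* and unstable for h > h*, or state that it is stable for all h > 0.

(-7.2000,0); λ=-7 ⇒ h* = (36/5)/7 = 1.0286.

With y'=λy (z=hλ):
  k1=λy_n ⇒ h·k1=z·y_n;  k2=λ(1+1/4z)y_n ⇒ h·k2=z(1+1/4z)y_n
  y_{n+1}/y_n = 1 + 4/9z + 5/9z(1+1/4z) = 1 + z + 5/36z²
  ⇒ R(z) = 1 + z + 5/36z².

Boundary: |R(x)|=1, x<0.
x=-0.45: |R|=0.5781
R=1: x+5/36x²=0 ⇒ x=−36/5=-7.2000; min R=1−1/(4·5/36)=-0.8000>−1
Confirm numerically:
  x=-5.815: |R|=0.11858 <1
  x=-5.229: |R|=0.43144 <1
  x=-4.497: |R|=0.68825 <1
  x=-4.254: |R|=0.74059 <1
  x=-7.362: |R|=1.16564 >1
  x=-7.344: |R|=1.14688 >1
Stable set (-7.2000, 0).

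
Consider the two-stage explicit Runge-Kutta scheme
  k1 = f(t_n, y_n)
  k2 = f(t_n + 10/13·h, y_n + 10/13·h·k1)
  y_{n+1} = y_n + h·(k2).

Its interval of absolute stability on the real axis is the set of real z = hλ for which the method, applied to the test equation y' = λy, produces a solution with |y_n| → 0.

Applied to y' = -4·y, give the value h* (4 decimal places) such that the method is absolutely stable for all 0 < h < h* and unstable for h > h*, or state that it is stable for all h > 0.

Set f=λy, z=hλ:
  k1=λy_n ⇒ h·k1=z·y_n;  k2=λ(1+10/13z)y_n ⇒ h·k2=z(1+10/13z)y_n
  y_{n+1}/y_n = 1 + z(1+10/13z) = 1 + z + 10/13z²
  ⇒ R(z) = 1 + z + 10/13z².

Boundary: |R(x)|=1, x<0.
x=-0.79: |R|=0.6901
R=1: x+10/13x²=0 ⇒ x=−13/10=-1.3000; min R=1−1/(4·10/13)=0.6750>−1
Confirm numerically:
  x=-1.203: |R|=0.91024 <1
  x=-1.166: |R|=0.87981 <1
  x=-1.153: |R|=0.86962 <1
  x=-1.041: |R|=0.79260 <1
  x=-1.507: |R|=1.23996 >1
  x=-1.458: |R|=1.17720 >1
  x=-1.380: |R|=1.08492 >1
Interval (-1.3000, 0).

(-1.3000,0); λ=-4 ⇒ h* = (13/10)/4 = 0.3250.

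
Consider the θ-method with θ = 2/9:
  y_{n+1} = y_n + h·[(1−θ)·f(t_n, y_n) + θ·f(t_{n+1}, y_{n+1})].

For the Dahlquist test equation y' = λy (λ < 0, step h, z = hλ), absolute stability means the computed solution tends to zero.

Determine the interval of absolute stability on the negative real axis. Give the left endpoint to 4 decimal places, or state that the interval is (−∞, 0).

On y'=λy, z=hλ:
  y_{n+1} = y_n + z·[7/9·y_n + 2/9·y_{n+1}] ⇒ (1 − 2/9z)y_{n+1} = (1 + 7/9z)y_n
  so R(z) = (1 + 7/9z)/(1 − 2/9z).

Find x<0 with |R(x)|<1.
x=-1.08: |R|=0.1290
R=−1: 1+7/9x = −1+2/9x ⇒ -5/9x=2 ⇒ x=2/(-5/9)=-3.6000
Confirm numerically:
  x=-2.013: |R|=0.39083 <1
  x=-1.690: |R|=0.22859 <1
  x=-1.555: |R|=0.15566 <1
  x=-4.131: |R|=1.15381 >1
  x=-3.919: |R|=1.09473 >1
So |R|<1 on (-3.6000, 0).

z∈(-3.6000,0).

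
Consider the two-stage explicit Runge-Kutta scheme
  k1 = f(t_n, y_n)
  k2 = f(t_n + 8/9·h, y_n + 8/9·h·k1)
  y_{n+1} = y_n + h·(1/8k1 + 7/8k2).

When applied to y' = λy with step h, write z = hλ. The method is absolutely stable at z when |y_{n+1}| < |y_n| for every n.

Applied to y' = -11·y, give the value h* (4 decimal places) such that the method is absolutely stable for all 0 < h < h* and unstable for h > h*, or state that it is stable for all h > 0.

(-1.2857,0); λ=-11 ⇒ h* = (9/7)/11 = 0.1169.

Set f=λy, z=hλ:
  k1=λy_n ⇒ h·k1=z·y_n;  k2=λ(1+8/9z)y_n ⇒ h·k2=z(1+8/9z)y_n
  y_{n+1}/y_n = 1 + 1/8z + 7/8z(1+8/9z) = 1 + z + 7/9z²
  ⇒ R(z) = 1 + z + 7/9z².

Need |R(x)|<1, x<0.
x=-0.64: |R|=0.6786
R=1: x+7/9x²=0 ⇒ x=−9/7=-1.2857; min R=1−1/(4·7/9)=0.6786>−1
Confirm numerically:
  x=-1.111: |R|=0.84903 <1
  x=-0.749: |R|=0.68733 <1
  x=-0.597: |R|=0.68021 <1
  x=-1.797: |R|=1.71461 >1
  x=-1.730: |R|=1.59781 >1
Stable set (-1.2857, 0).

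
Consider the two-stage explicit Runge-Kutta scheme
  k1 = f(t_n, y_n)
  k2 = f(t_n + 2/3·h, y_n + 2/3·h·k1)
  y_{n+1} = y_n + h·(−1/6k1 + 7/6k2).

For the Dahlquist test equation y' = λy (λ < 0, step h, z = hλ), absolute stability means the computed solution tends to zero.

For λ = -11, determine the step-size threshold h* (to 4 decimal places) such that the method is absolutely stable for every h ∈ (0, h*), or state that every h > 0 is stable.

With y'=λy (z=hλ):
  k1=λy_n ⇒ h·k1=z·y_n;  k2=λ(1+2/3z)y_n ⇒ h·k2=z(1+2/3z)y_n
  y_{n+1}/y_n = 1 − 1/6z + 7/6z(1+2/3z) = 1 + z + 7/9z²
  R(z) = 1 + z + 7/9z².

Find x<0 with |R(x)|<1.
x=-0.53: |R|=0.6885
R=1: x+7/9x²=0 ⇒ x=−9/7=-1.2857; min R=1−1/(4·7/9)=0.6786>−1
Confirm numerically:
  x=-0.896: |R|=0.72841 <1
  x=-0.681: |R|=0.67970 <1
  x=-0.532: |R|=0.68813 <1
  x=-1.803: |R|=1.72541 >1
  x=-1.771: |R|=1.66845 >1
  x=-1.630: |R|=1.43648 >1
Stable set (-1.2857, 0).

(-1.2857,0); λ=-11 ⇒ h* = (9/7)/11 = 0.1169.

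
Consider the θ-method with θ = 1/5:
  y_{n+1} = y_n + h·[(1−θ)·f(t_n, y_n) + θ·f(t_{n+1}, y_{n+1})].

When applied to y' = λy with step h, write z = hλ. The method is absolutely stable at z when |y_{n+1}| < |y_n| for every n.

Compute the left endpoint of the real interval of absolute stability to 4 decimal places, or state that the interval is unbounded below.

z* = -3.3333.

On y'=λy, z=hλ:
  y_{n+1} = y_n + z·[4/5·y_n + 1/5·y_{n+1}] ⇒ (1 − 1/5z)y_{n+1} = (1 + 4/5z)y_n
  R(z) = (1 + 4/5z)/(1 − 1/5z).

Boundary: |R(x)|=1, x<0.
x=-0.96: |R|=0.1946
R=−1: 1+4/5x = −1+1/5x ⇒ -3/5x=2 ⇒ x=2/(-3/5)=-3.3333
Confirm numerically:
  x=-3.153: |R|=0.93364 <1
  x=-2.765: |R|=0.78042 <1
  x=-2.571: |R|=0.69793 <1
  x=-1.543: |R|=0.17912 <1
  x=-3.694: |R|=1.12445 >1
  x=-3.676: |R|=1.11849 >1
Stable set (-3.3333, 0).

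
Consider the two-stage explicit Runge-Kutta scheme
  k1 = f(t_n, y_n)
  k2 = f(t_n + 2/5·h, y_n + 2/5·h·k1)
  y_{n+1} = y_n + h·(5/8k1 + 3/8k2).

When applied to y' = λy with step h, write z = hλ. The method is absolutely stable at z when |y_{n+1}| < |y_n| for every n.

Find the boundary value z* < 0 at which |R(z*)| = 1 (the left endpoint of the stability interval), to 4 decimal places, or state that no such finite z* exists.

left endpoint -6.6667.

Set f=λy, z=hλ:
  k1=λy_n ⇒ h·k1=z·y_n;  k2=λ(1+2/5z)y_n ⇒ h·k2=z(1+2/5z)y_n
  y_{n+1}/y_n = 1 + 5/8z + 3/8z(1+2/5z) = 1 + z + 3/20z²
  ⇒ R(z) = 1 + z + 3/20z².

Boundary: |R(x)|=1, x<0.
x=-1.04: |R|=0.1222
R=1: x+3/20x²=0 ⇒ x=−20/3=-6.6667; min R=1−1/(4·3/20)=-0.6667>−1
Confirm numerically:
  x=-6.600: |R|=0.93400 <1
  x=-4.976: |R|=0.26191 <1
  x=-4.211: |R|=0.55112 <1
  x=-2.838: |R|=0.62986 <1
  x=-7.109: |R|=1.47168 >1
  x=-7.002: |R|=1.35220 >1
  x=-6.809: |R|=1.14537 >1
So |R|<1 on (-6.6667, 0).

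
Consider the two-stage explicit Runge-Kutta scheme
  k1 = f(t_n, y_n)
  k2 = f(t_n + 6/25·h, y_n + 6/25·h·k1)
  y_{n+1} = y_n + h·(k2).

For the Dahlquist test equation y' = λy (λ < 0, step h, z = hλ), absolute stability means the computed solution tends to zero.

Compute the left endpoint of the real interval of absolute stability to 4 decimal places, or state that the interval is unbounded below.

z* = -4.1667.

On y'=λy, z=hλ:
  k1=λy_n ⇒ h·k1=z·y_n;  k2=λ(1+6/25z)y_n ⇒ h·k2=z(1+6/25z)y_n
  y_{n+1}/y_n = 1 + z(1+6/25z) = 1 + z + 6/25z²
  ⇒ R(z) = 1 + z + 6/25z².

Solve |R(x)|<1 on ℝ⁻.
x=-0.42: |R|=0.6223
R=1: x+6/25x²=0 ⇒ x=−25/6=-4.1667; min R=1−1/(4·6/25)=-0.0417>−1
Confirm numerically:
  x=-2.497: |R|=0.00060 <1
  x=-2.417: |R|=0.01495 <1
  x=-1.865: |R|=0.03023 <1
  x=-4.684: |R|=1.58157 >1
  x=-4.449: |R|=1.30146 >1
So |R|<1 on (-4.1667, 0).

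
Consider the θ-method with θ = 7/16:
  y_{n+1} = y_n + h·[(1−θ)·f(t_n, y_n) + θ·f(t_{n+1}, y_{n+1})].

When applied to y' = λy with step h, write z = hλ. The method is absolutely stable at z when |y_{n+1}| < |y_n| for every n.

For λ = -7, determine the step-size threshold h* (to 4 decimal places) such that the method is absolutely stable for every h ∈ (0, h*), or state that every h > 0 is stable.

Set f=λy, z=hλ:
  y_{n+1} = y_n + z·[9/16·y_n + 7/16·y_{n+1}] ⇒ (1 − 7/16z)y_{n+1} = (1 + 9/16z)y_n
  ⇒ R(z) = (1 + 9/16z)/(1 − 7/16z).

Boundary: |R(x)|=1, x<0.
x=-1.69: |R|=0.0284
R=−1: 1+9/16x = −1+7/16x ⇒ -1/8x=2 ⇒ x=2/(-1/8)=-16.0000
Confirm numerically:
  x=-12.870: |R|=0.94099 <1
  x=-12.569: |R|=0.93401 <1
  x=-11.902: |R|=0.91747 <1
  x=-16.385: |R|=1.00589 >1
  x=-16.316: |R|=1.00485 >1
So |R|<1 on (-16.0000, 0).

(-16.0000,0); λ=-7 ⇒ h* = (16)/7 = 2.2857.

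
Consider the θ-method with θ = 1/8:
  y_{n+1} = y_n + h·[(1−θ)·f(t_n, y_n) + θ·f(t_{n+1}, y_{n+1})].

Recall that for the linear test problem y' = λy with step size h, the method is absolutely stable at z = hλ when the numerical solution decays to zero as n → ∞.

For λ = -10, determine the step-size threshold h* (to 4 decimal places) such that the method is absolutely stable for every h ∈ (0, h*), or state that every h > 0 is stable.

On y'=λy, z=hλ:
  y_{n+1} = y_n + z·[7/8·y_n + 1/8·y_{n+1}] ⇒ (1 − 1/8z)y_{n+1} = (1 + 7/8z)y_n
  ⇒ R(z) = (1 + 7/8z)/(1 − 1/8z).

Boundary: |R(x)|=1, x<0.
x=-1.66: |R|=0.3747
R=−1: 1+7/8x = −1+1/8x ⇒ -3/4x=2 ⇒ x=2/(-3/4)=-2.6667
Confirm numerically:
  x=-2.190: |R|=0.71933 <1
  x=-1.954: |R|=0.57042 <1
  x=-1.922: |R|=0.54969 <1
  x=-1.287: |R|=0.10865 <1
  x=-3.243: |R|=1.30757 >1
  x=-3.014: |R|=1.18921 >1
  x=-2.769: |R|=1.05702 >1
So |R|<1 on (-2.6667, 0).

(-2.6667,0); λ=-10 ⇒ h* = (8/3)/10 = 0.2667.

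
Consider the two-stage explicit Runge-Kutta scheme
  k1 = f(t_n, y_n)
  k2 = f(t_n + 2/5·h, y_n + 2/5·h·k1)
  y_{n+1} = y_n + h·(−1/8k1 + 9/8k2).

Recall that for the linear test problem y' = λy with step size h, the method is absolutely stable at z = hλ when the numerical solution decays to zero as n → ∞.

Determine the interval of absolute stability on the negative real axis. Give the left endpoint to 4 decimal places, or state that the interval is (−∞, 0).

With y'=λy (z=hλ):
  k1=λy_n ⇒ h·k1=z·y_n;  k2=λ(1+2/5z)y_n ⇒ h·k2=z(1+2/5z)y_n
  y_{n+1}/y_n = 1 − 1/8z + 9/8z(1+2/5z) = 1 + z + 9/20z²
  Hence R(z) = 1 + z + 9/20z².

Find x<0 with |R(x)|<1.
x=-0.59: |R|=0.5666
R=1: x+9/20x²=0 ⇒ x=−20/9=-2.2222; min R=1−1/(4·9/20)=0.4444>−1
Confirm numerically:
  x=-2.112: |R|=0.89524 <1
  x=-1.875: |R|=0.70703 <1
  x=-1.087: |R|=0.44471 <1
  x=-2.620: |R|=1.46898 >1
  x=-2.292: |R|=1.07197 >1
Stable set (-2.2222, 0).

z∈(-2.2222,0).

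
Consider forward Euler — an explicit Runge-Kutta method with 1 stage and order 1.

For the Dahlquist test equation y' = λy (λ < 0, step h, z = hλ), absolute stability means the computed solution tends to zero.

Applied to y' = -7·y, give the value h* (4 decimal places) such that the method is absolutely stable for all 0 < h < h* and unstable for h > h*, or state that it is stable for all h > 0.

With y'=λy (z=hλ):
  order 1, 1-stage ⇒ R(z)=1+z
  (e.g. R(-0.76)=0.24000, |R|=0.24000)

Need |R(x)|<1, x<0.
x=-0.76: |R|=0.2400
|R(-2.22)|=1.2200 |R(-1.7)|=0.7000 |R(-1.42)|=0.4200
Bisect:
  x_lo=-2.5051 |R|=1.5051  x_hi=-0.2336 |R|=0.7664
  mid=-1.36933 |R|=0.36933 →hi
  mid=-1.93720 |R|=0.93720 →hi
  mid=-2.22113 |R|=1.22113 →lo
  mid=-2.07916 |R|=1.07916 →lo
  mid=-2.00818 |R|=1.00818 →lo
  mid=-1.97269 |R|=0.97269 →hi
  mid=-1.99044 |R|=0.99044 →hi
  mid=-1.99931 |R|=0.99931 →hi
  mid=-2.00374 |R|=1.00374 →lo
  ...
  [-2.00000,-1.99986] ⇒ x*=-2.0000
Stable set (-2.0000, 0).

(-2.0000,0); λ=-7 ⇒ h* = 0.2857.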